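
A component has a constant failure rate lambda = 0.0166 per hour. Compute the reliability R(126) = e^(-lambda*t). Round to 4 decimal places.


lambda = 0.0166
t = 126
lambda * t = 2.0916
R(t) = e^(-2.0916)
R(t) = 0.1235

0.1235


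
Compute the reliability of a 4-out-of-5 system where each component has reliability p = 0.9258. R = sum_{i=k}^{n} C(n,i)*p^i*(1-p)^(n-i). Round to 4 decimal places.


k = 4, n = 5, p = 0.9258
i=4: C(5,4)=5 * 0.9258^4 * 0.0742^1 = 0.2725
i=5: C(5,5)=1 * 0.9258^5 * 0.0742^0 = 0.6801
R = sum of terms = 0.9527

0.9527


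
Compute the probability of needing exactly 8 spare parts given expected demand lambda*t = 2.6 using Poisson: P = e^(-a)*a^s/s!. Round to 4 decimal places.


a = 2.6, s = 8
e^(-a) = e^(-2.6) = 0.0743
a^s = 2.6^8 = 2088.2706
s! = 40320
P = 0.0743 * 2088.2706 / 40320
P = 0.0038

0.0038


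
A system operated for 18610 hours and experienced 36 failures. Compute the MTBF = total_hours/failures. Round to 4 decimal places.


total_hours = 18610
failures = 36
MTBF = 18610 / 36
MTBF = 516.9444

516.9444


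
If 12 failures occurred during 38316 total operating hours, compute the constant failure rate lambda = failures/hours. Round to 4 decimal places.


failures = 12
total_hours = 38316
lambda = 12 / 38316
lambda = 0.0003

0.0003


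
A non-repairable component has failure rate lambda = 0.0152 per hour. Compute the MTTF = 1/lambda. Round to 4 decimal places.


lambda = 0.0152
MTTF = 1 / 0.0152
MTTF = 65.7895

65.7895


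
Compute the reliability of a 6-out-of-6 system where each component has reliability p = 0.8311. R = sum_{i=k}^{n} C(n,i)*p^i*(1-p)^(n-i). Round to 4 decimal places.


k = 6, n = 6, p = 0.8311
i=6: C(6,6)=1 * 0.8311^6 * 0.1689^0 = 0.3295
R = sum of terms = 0.3295

0.3295


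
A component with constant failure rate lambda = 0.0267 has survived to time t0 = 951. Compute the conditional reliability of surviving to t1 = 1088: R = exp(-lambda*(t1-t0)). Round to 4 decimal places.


lambda = 0.0267
t0 = 951, t1 = 1088
t1 - t0 = 137
lambda * (t1-t0) = 0.0267 * 137 = 3.6579
R = exp(-3.6579)
R = 0.0258

0.0258


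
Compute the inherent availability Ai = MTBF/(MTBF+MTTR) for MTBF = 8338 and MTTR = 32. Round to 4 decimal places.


MTBF = 8338
MTTR = 32
MTBF + MTTR = 8370
Ai = 8338 / 8370
Ai = 0.9962

0.9962


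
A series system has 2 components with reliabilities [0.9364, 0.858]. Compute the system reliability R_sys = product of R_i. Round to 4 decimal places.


Components: [0.9364, 0.858]
After component 1 (R=0.9364): product = 0.9364
After component 2 (R=0.858): product = 0.8034
R_sys = 0.8034

0.8034


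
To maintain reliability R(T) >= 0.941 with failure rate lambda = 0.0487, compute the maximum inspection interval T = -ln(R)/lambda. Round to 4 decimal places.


R_target = 0.941
lambda = 0.0487
-ln(0.941) = 0.0608
T = 0.0608 / 0.0487
T = 1.2487

1.2487


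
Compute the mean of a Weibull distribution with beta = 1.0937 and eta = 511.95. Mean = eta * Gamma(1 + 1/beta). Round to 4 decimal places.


beta = 1.0937, eta = 511.95
1/beta = 0.9143
1 + 1/beta = 1.9143
Gamma(1.9143) = 0.9668
Mean = 511.95 * 0.9668
Mean = 494.93

494.93


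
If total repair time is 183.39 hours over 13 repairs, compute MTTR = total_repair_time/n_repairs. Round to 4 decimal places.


total_repair_time = 183.39
n_repairs = 13
MTTR = 183.39 / 13
MTTR = 14.1069

14.1069


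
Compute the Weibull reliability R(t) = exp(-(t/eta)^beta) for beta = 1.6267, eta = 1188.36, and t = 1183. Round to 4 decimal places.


beta = 1.6267, eta = 1188.36, t = 1183
t/eta = 1183 / 1188.36 = 0.9955
(t/eta)^beta = 0.9955^1.6267 = 0.9927
R(t) = exp(-0.9927)
R(t) = 0.3706

0.3706


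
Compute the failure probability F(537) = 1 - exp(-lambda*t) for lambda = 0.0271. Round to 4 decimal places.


lambda = 0.0271, t = 537
lambda * t = 14.5527
exp(-14.5527) = 0.0
F(t) = 1 - 0.0
F(t) = 1.0

1.0


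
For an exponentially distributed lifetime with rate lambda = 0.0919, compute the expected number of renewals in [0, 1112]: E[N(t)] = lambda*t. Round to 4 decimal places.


lambda = 0.0919
t = 1112
E[N(t)] = lambda * t
E[N(t)] = 0.0919 * 1112
E[N(t)] = 102.1928

102.1928


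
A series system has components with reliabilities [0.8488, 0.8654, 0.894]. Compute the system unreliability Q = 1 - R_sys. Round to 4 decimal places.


Components: [0.8488, 0.8654, 0.894]
After component 1: product = 0.8488
After component 2: product = 0.7346
After component 3: product = 0.6567
R_sys = 0.6567
Q = 1 - 0.6567 = 0.3433

0.3433


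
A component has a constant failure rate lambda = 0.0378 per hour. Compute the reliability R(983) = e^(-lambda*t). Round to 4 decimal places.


lambda = 0.0378
t = 983
lambda * t = 37.1574
R(t) = e^(-37.1574)
R(t) = 0.0

0.0


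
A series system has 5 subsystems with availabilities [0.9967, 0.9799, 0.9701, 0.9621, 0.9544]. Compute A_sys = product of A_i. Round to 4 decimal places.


Subsystems: [0.9967, 0.9799, 0.9701, 0.9621, 0.9544]
After subsystem 1 (A=0.9967): product = 0.9967
After subsystem 2 (A=0.9799): product = 0.9767
After subsystem 3 (A=0.9701): product = 0.9475
After subsystem 4 (A=0.9621): product = 0.9116
After subsystem 5 (A=0.9544): product = 0.87
A_sys = 0.87

0.87


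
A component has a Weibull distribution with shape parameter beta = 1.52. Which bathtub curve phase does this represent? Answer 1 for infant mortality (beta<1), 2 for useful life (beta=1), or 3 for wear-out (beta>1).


beta = 1.52
Compare beta to 1:
beta < 1 => infant mortality (phase 1)
beta = 1 => useful life (phase 2)
beta > 1 => wear-out (phase 3)
Since beta = 1.52, this is wear-out (increasing failure rate)
Phase = 3

3


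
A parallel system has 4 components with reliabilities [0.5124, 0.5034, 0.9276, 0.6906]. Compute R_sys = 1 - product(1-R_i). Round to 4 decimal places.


Components: [0.5124, 0.5034, 0.9276, 0.6906]
(1 - 0.5124) = 0.4876, running product = 0.4876
(1 - 0.5034) = 0.4966, running product = 0.2421
(1 - 0.9276) = 0.0724, running product = 0.0175
(1 - 0.6906) = 0.3094, running product = 0.0054
Product of (1-R_i) = 0.0054
R_sys = 1 - 0.0054 = 0.9946

0.9946


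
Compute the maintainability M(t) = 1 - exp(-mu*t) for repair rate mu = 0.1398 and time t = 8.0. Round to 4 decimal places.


mu = 0.1398, t = 8.0
mu * t = 0.1398 * 8.0 = 1.1184
exp(-1.1184) = 0.3268
M(t) = 1 - 0.3268
M(t) = 0.6732

0.6732


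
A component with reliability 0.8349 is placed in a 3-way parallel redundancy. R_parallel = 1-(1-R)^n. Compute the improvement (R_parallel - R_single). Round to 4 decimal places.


R_single = 0.8349, n = 3
1 - R_single = 0.1651
(1 - R_single)^n = 0.1651^3 = 0.0045
R_parallel = 1 - 0.0045 = 0.9955
Improvement = 0.9955 - 0.8349
Improvement = 0.1606

0.1606


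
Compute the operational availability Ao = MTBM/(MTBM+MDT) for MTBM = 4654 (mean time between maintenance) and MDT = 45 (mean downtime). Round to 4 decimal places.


MTBM = 4654
MDT = 45
MTBM + MDT = 4699
Ao = 4654 / 4699
Ao = 0.9904

0.9904


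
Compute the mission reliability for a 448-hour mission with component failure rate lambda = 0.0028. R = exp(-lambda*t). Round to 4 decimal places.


lambda = 0.0028
mission_time = 448
lambda * t = 0.0028 * 448 = 1.2544
R = exp(-1.2544)
R = 0.2852

0.2852


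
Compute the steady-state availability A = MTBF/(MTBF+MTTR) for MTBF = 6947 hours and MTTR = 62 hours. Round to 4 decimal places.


MTBF = 6947
MTTR = 62
MTBF + MTTR = 7009
A = 6947 / 7009
A = 0.9912

0.9912


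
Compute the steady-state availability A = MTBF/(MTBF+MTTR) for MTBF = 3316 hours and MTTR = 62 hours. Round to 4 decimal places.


MTBF = 3316
MTTR = 62
MTBF + MTTR = 3378
A = 3316 / 3378
A = 0.9816

0.9816


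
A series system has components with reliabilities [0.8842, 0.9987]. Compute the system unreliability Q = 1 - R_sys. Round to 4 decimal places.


Components: [0.8842, 0.9987]
After component 1: product = 0.8842
After component 2: product = 0.8831
R_sys = 0.8831
Q = 1 - 0.8831 = 0.1169

0.1169


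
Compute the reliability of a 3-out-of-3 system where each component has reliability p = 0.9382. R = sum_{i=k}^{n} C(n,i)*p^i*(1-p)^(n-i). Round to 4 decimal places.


k = 3, n = 3, p = 0.9382
i=3: C(3,3)=1 * 0.9382^3 * 0.0618^0 = 0.8258
R = sum of terms = 0.8258

0.8258


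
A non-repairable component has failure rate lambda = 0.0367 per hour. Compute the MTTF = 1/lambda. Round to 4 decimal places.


lambda = 0.0367
MTTF = 1 / 0.0367
MTTF = 27.248

27.248


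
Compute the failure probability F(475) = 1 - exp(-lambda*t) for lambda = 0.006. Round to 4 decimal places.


lambda = 0.006, t = 475
lambda * t = 2.85
exp(-2.85) = 0.0578
F(t) = 1 - 0.0578
F(t) = 0.9422

0.9422


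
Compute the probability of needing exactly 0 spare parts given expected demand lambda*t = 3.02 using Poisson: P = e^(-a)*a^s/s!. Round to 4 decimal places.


a = 3.02, s = 0
e^(-a) = e^(-3.02) = 0.0488
a^s = 3.02^0 = 1.0
s! = 1
P = 0.0488 * 1.0 / 1
P = 0.0488

0.0488


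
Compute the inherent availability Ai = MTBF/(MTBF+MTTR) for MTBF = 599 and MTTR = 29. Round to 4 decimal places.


MTBF = 599
MTTR = 29
MTBF + MTTR = 628
Ai = 599 / 628
Ai = 0.9538

0.9538


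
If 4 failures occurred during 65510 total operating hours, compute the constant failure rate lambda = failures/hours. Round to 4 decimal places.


failures = 4
total_hours = 65510
lambda = 4 / 65510
lambda = 0.0001

0.0001


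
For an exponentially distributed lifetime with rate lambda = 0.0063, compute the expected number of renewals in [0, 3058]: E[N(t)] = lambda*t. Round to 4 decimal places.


lambda = 0.0063
t = 3058
E[N(t)] = lambda * t
E[N(t)] = 0.0063 * 3058
E[N(t)] = 19.2654

19.2654


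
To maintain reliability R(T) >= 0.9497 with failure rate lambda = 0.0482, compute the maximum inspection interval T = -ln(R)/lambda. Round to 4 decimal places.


R_target = 0.9497
lambda = 0.0482
-ln(0.9497) = 0.0516
T = 0.0516 / 0.0482
T = 1.0707

1.0707


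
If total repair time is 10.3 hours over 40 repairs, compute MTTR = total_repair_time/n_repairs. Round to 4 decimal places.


total_repair_time = 10.3
n_repairs = 40
MTTR = 10.3 / 40
MTTR = 0.2575

0.2575


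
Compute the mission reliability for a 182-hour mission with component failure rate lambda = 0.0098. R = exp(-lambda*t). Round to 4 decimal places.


lambda = 0.0098
mission_time = 182
lambda * t = 0.0098 * 182 = 1.7836
R = exp(-1.7836)
R = 0.168

0.168


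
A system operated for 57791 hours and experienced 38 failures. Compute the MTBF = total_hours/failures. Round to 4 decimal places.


total_hours = 57791
failures = 38
MTBF = 57791 / 38
MTBF = 1520.8158

1520.8158


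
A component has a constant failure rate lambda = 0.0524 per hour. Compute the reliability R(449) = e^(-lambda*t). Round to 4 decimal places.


lambda = 0.0524
t = 449
lambda * t = 23.5276
R(t) = e^(-23.5276)
R(t) = 0.0

0.0


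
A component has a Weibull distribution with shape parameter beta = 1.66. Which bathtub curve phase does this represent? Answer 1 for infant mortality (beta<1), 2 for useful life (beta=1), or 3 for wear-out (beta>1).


beta = 1.66
Compare beta to 1:
beta < 1 => infant mortality (phase 1)
beta = 1 => useful life (phase 2)
beta > 1 => wear-out (phase 3)
Since beta = 1.66, this is wear-out (increasing failure rate)
Phase = 3

3


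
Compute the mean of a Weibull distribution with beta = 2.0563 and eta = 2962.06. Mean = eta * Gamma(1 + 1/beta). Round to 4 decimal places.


beta = 2.0563, eta = 2962.06
1/beta = 0.4863
1 + 1/beta = 1.4863
Gamma(1.4863) = 0.8859
Mean = 2962.06 * 0.8859
Mean = 2623.9771

2623.9771


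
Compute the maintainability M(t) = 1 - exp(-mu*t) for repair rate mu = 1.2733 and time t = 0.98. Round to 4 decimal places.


mu = 1.2733, t = 0.98
mu * t = 1.2733 * 0.98 = 1.2478
exp(-1.2478) = 0.2871
M(t) = 1 - 0.2871
M(t) = 0.7129

0.7129


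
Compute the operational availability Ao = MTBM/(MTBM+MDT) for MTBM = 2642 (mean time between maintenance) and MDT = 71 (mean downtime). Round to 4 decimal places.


MTBM = 2642
MDT = 71
MTBM + MDT = 2713
Ao = 2642 / 2713
Ao = 0.9738

0.9738


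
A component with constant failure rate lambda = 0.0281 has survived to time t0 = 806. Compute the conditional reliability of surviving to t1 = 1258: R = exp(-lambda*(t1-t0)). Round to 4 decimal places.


lambda = 0.0281
t0 = 806, t1 = 1258
t1 - t0 = 452
lambda * (t1-t0) = 0.0281 * 452 = 12.7012
R = exp(-12.7012)
R = 0.0

0.0


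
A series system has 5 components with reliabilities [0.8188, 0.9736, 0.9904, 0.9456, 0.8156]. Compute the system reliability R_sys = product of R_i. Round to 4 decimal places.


Components: [0.8188, 0.9736, 0.9904, 0.9456, 0.8156]
After component 1 (R=0.8188): product = 0.8188
After component 2 (R=0.9736): product = 0.7972
After component 3 (R=0.9904): product = 0.7895
After component 4 (R=0.9456): product = 0.7466
After component 5 (R=0.8156): product = 0.6089
R_sys = 0.6089

0.6089


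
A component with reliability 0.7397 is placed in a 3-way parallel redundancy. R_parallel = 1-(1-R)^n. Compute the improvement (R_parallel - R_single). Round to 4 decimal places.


R_single = 0.7397, n = 3
1 - R_single = 0.2603
(1 - R_single)^n = 0.2603^3 = 0.0176
R_parallel = 1 - 0.0176 = 0.9824
Improvement = 0.9824 - 0.7397
Improvement = 0.2427

0.2427


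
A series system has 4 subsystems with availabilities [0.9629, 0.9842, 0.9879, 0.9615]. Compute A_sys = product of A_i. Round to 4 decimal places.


Subsystems: [0.9629, 0.9842, 0.9879, 0.9615]
After subsystem 1 (A=0.9629): product = 0.9629
After subsystem 2 (A=0.9842): product = 0.9477
After subsystem 3 (A=0.9879): product = 0.9362
After subsystem 4 (A=0.9615): product = 0.9002
A_sys = 0.9002

0.9002


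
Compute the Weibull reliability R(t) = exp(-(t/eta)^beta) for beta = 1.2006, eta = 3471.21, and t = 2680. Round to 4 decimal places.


beta = 1.2006, eta = 3471.21, t = 2680
t/eta = 2680 / 3471.21 = 0.7721
(t/eta)^beta = 0.7721^1.2006 = 0.733
R(t) = exp(-0.733)
R(t) = 0.4805

0.4805


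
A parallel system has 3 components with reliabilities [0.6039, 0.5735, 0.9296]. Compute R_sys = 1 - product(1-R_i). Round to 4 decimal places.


Components: [0.6039, 0.5735, 0.9296]
(1 - 0.6039) = 0.3961, running product = 0.3961
(1 - 0.5735) = 0.4265, running product = 0.1689
(1 - 0.9296) = 0.0704, running product = 0.0119
Product of (1-R_i) = 0.0119
R_sys = 1 - 0.0119 = 0.9881

0.9881


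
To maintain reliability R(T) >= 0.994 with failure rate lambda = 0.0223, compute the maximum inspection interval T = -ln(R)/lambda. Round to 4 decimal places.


R_target = 0.994
lambda = 0.0223
-ln(0.994) = 0.006
T = 0.006 / 0.0223
T = 0.2699

0.2699


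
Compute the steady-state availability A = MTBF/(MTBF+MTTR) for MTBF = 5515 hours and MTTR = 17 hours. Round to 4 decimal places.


MTBF = 5515
MTTR = 17
MTBF + MTTR = 5532
A = 5515 / 5532
A = 0.9969

0.9969


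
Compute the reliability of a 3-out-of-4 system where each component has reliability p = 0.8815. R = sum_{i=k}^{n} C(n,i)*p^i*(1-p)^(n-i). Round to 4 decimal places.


k = 3, n = 4, p = 0.8815
i=3: C(4,3)=4 * 0.8815^3 * 0.1185^1 = 0.3247
i=4: C(4,4)=1 * 0.8815^4 * 0.1185^0 = 0.6038
R = sum of terms = 0.9285

0.9285


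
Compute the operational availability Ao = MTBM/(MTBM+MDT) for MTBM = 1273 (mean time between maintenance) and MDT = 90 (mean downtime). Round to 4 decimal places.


MTBM = 1273
MDT = 90
MTBM + MDT = 1363
Ao = 1273 / 1363
Ao = 0.934

0.934


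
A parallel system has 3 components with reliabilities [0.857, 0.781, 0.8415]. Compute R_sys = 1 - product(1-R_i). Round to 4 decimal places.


Components: [0.857, 0.781, 0.8415]
(1 - 0.857) = 0.143, running product = 0.143
(1 - 0.781) = 0.219, running product = 0.0313
(1 - 0.8415) = 0.1585, running product = 0.005
Product of (1-R_i) = 0.005
R_sys = 1 - 0.005 = 0.995

0.995


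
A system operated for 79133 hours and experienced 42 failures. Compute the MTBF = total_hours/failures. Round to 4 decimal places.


total_hours = 79133
failures = 42
MTBF = 79133 / 42
MTBF = 1884.119

1884.119


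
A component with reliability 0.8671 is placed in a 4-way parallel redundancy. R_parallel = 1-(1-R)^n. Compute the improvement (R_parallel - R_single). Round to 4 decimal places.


R_single = 0.8671, n = 4
1 - R_single = 0.1329
(1 - R_single)^n = 0.1329^4 = 0.0003
R_parallel = 1 - 0.0003 = 0.9997
Improvement = 0.9997 - 0.8671
Improvement = 0.1326

0.1326


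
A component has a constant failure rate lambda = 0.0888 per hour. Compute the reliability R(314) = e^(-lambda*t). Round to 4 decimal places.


lambda = 0.0888
t = 314
lambda * t = 27.8832
R(t) = e^(-27.8832)
R(t) = 0.0

0.0


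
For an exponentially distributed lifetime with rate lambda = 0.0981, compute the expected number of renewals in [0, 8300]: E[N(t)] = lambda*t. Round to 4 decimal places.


lambda = 0.0981
t = 8300
E[N(t)] = lambda * t
E[N(t)] = 0.0981 * 8300
E[N(t)] = 814.23

814.23


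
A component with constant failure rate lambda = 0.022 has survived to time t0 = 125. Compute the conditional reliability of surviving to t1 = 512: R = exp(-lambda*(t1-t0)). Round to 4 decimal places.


lambda = 0.022
t0 = 125, t1 = 512
t1 - t0 = 387
lambda * (t1-t0) = 0.022 * 387 = 8.514
R = exp(-8.514)
R = 0.0002

0.0002


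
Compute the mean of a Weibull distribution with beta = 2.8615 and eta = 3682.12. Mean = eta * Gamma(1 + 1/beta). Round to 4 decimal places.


beta = 2.8615, eta = 3682.12
1/beta = 0.3495
1 + 1/beta = 1.3495
Gamma(1.3495) = 0.8912
Mean = 3682.12 * 0.8912
Mean = 3281.5263

3281.5263


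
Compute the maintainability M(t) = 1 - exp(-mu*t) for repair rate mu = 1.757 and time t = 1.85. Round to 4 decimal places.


mu = 1.757, t = 1.85
mu * t = 1.757 * 1.85 = 3.2504
exp(-3.2504) = 0.0388
M(t) = 1 - 0.0388
M(t) = 0.9612

0.9612


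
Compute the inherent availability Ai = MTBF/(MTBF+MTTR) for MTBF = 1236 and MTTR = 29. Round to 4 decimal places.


MTBF = 1236
MTTR = 29
MTBF + MTTR = 1265
Ai = 1236 / 1265
Ai = 0.9771

0.9771


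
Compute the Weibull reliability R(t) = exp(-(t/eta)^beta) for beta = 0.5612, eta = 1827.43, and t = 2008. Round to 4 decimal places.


beta = 0.5612, eta = 1827.43, t = 2008
t/eta = 2008 / 1827.43 = 1.0988
(t/eta)^beta = 1.0988^0.5612 = 1.0543
R(t) = exp(-1.0543)
R(t) = 0.3484

0.3484


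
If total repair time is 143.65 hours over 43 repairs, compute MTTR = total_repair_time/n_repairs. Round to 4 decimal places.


total_repair_time = 143.65
n_repairs = 43
MTTR = 143.65 / 43
MTTR = 3.3407

3.3407


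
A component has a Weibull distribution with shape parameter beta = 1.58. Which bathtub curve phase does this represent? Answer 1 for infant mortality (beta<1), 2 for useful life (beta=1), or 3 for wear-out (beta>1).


beta = 1.58
Compare beta to 1:
beta < 1 => infant mortality (phase 1)
beta = 1 => useful life (phase 2)
beta > 1 => wear-out (phase 3)
Since beta = 1.58, this is wear-out (increasing failure rate)
Phase = 3

3


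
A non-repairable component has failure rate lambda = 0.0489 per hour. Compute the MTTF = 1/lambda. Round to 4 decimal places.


lambda = 0.0489
MTTF = 1 / 0.0489
MTTF = 20.4499

20.4499


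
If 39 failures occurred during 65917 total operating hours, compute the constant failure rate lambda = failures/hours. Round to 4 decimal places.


failures = 39
total_hours = 65917
lambda = 39 / 65917
lambda = 0.0006

0.0006


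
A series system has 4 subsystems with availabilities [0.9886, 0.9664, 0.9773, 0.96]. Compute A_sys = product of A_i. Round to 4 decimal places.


Subsystems: [0.9886, 0.9664, 0.9773, 0.96]
After subsystem 1 (A=0.9886): product = 0.9886
After subsystem 2 (A=0.9664): product = 0.9554
After subsystem 3 (A=0.9773): product = 0.9337
After subsystem 4 (A=0.96): product = 0.8963
A_sys = 0.8963

0.8963


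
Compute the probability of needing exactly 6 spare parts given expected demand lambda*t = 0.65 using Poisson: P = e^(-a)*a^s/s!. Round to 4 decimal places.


a = 0.65, s = 6
e^(-a) = e^(-0.65) = 0.522
a^s = 0.65^6 = 0.0754
s! = 720
P = 0.522 * 0.0754 / 720
P = 0.0001

0.0001


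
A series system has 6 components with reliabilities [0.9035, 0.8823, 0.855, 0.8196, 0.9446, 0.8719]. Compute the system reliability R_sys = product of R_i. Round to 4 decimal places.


Components: [0.9035, 0.8823, 0.855, 0.8196, 0.9446, 0.8719]
After component 1 (R=0.9035): product = 0.9035
After component 2 (R=0.8823): product = 0.7972
After component 3 (R=0.855): product = 0.6816
After component 4 (R=0.8196): product = 0.5586
After component 5 (R=0.9446): product = 0.5277
After component 6 (R=0.8719): product = 0.4601
R_sys = 0.4601

0.4601


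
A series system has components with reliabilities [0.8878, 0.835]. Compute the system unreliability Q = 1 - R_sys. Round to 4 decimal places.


Components: [0.8878, 0.835]
After component 1: product = 0.8878
After component 2: product = 0.7413
R_sys = 0.7413
Q = 1 - 0.7413 = 0.2587

0.2587


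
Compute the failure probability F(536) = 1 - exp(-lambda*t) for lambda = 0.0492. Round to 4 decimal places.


lambda = 0.0492, t = 536
lambda * t = 26.3712
exp(-26.3712) = 0.0
F(t) = 1 - 0.0
F(t) = 1.0

1.0


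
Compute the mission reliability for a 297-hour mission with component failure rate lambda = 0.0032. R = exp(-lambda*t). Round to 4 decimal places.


lambda = 0.0032
mission_time = 297
lambda * t = 0.0032 * 297 = 0.9504
R = exp(-0.9504)
R = 0.3866

0.3866


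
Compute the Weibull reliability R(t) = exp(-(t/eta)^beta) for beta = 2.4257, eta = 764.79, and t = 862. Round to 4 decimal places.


beta = 2.4257, eta = 764.79, t = 862
t/eta = 862 / 764.79 = 1.1271
(t/eta)^beta = 1.1271^2.4257 = 1.3368
R(t) = exp(-1.3368)
R(t) = 0.2627

0.2627


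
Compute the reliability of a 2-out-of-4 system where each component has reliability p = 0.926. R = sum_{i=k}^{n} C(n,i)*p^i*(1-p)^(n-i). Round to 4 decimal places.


k = 2, n = 4, p = 0.926
i=2: C(4,2)=6 * 0.926^2 * 0.074^2 = 0.0282
i=3: C(4,3)=4 * 0.926^3 * 0.074^1 = 0.235
i=4: C(4,4)=1 * 0.926^4 * 0.074^0 = 0.7353
R = sum of terms = 0.9985

0.9985


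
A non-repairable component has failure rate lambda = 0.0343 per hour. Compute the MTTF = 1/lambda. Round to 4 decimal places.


lambda = 0.0343
MTTF = 1 / 0.0343
MTTF = 29.1545

29.1545


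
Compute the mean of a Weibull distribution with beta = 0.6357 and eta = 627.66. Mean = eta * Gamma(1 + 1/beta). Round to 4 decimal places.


beta = 0.6357, eta = 627.66
1/beta = 1.5731
1 + 1/beta = 2.5731
Gamma(2.5731) = 1.4012
Mean = 627.66 * 1.4012
Mean = 879.5007

879.5007


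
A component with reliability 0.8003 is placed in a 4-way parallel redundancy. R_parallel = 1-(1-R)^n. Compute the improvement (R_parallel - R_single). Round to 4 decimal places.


R_single = 0.8003, n = 4
1 - R_single = 0.1997
(1 - R_single)^n = 0.1997^4 = 0.0016
R_parallel = 1 - 0.0016 = 0.9984
Improvement = 0.9984 - 0.8003
Improvement = 0.1981

0.1981


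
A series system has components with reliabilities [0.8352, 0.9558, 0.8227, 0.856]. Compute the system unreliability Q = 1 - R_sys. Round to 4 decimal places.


Components: [0.8352, 0.9558, 0.8227, 0.856]
After component 1: product = 0.8352
After component 2: product = 0.7983
After component 3: product = 0.6567
After component 4: product = 0.5622
R_sys = 0.5622
Q = 1 - 0.5622 = 0.4378

0.4378


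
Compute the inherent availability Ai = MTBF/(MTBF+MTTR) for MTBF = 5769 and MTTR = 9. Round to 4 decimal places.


MTBF = 5769
MTTR = 9
MTBF + MTTR = 5778
Ai = 5769 / 5778
Ai = 0.9984

0.9984


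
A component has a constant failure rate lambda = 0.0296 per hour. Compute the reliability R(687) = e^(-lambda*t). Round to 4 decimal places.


lambda = 0.0296
t = 687
lambda * t = 20.3352
R(t) = e^(-20.3352)
R(t) = 0.0

0.0


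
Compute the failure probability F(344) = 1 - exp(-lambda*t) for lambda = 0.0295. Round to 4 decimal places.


lambda = 0.0295, t = 344
lambda * t = 10.148
exp(-10.148) = 0.0
F(t) = 1 - 0.0
F(t) = 1.0

1.0


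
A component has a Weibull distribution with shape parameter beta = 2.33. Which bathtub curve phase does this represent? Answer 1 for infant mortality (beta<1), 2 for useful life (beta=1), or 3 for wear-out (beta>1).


beta = 2.33
Compare beta to 1:
beta < 1 => infant mortality (phase 1)
beta = 1 => useful life (phase 2)
beta > 1 => wear-out (phase 3)
Since beta = 2.33, this is wear-out (increasing failure rate)
Phase = 3

3


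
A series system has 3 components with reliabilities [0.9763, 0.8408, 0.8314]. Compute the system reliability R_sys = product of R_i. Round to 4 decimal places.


Components: [0.9763, 0.8408, 0.8314]
After component 1 (R=0.9763): product = 0.9763
After component 2 (R=0.8408): product = 0.8209
After component 3 (R=0.8314): product = 0.6825
R_sys = 0.6825

0.6825


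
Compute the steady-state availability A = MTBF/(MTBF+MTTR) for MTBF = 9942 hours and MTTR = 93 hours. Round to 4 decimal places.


MTBF = 9942
MTTR = 93
MTBF + MTTR = 10035
A = 9942 / 10035
A = 0.9907

0.9907


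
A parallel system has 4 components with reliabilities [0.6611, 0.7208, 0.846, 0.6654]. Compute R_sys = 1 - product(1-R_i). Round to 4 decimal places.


Components: [0.6611, 0.7208, 0.846, 0.6654]
(1 - 0.6611) = 0.3389, running product = 0.3389
(1 - 0.7208) = 0.2792, running product = 0.0946
(1 - 0.846) = 0.154, running product = 0.0146
(1 - 0.6654) = 0.3346, running product = 0.0049
Product of (1-R_i) = 0.0049
R_sys = 1 - 0.0049 = 0.9951

0.9951


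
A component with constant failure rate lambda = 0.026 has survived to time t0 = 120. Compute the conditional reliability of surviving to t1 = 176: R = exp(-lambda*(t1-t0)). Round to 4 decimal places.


lambda = 0.026
t0 = 120, t1 = 176
t1 - t0 = 56
lambda * (t1-t0) = 0.026 * 56 = 1.456
R = exp(-1.456)
R = 0.2332

0.2332


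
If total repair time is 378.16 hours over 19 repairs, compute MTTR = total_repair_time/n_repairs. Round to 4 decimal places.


total_repair_time = 378.16
n_repairs = 19
MTTR = 378.16 / 19
MTTR = 19.9032

19.9032


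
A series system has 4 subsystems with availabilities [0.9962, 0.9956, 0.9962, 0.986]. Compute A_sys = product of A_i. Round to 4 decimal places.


Subsystems: [0.9962, 0.9956, 0.9962, 0.986]
After subsystem 1 (A=0.9962): product = 0.9962
After subsystem 2 (A=0.9956): product = 0.9918
After subsystem 3 (A=0.9962): product = 0.988
After subsystem 4 (A=0.986): product = 0.9742
A_sys = 0.9742

0.9742


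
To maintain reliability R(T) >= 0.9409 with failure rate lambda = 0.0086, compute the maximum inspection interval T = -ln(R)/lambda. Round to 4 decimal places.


R_target = 0.9409
lambda = 0.0086
-ln(0.9409) = 0.0609
T = 0.0609 / 0.0086
T = 7.0835

7.0835


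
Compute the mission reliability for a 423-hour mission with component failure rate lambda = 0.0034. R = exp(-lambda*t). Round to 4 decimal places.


lambda = 0.0034
mission_time = 423
lambda * t = 0.0034 * 423 = 1.4382
R = exp(-1.4382)
R = 0.2374

0.2374


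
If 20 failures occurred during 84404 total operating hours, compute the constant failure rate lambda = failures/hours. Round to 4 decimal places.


failures = 20
total_hours = 84404
lambda = 20 / 84404
lambda = 0.0002

0.0002


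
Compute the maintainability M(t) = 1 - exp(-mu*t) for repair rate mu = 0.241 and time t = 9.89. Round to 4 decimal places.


mu = 0.241, t = 9.89
mu * t = 0.241 * 9.89 = 2.3835
exp(-2.3835) = 0.0922
M(t) = 1 - 0.0922
M(t) = 0.9078

0.9078


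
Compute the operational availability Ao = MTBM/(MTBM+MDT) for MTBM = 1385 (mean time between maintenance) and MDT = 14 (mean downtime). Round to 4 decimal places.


MTBM = 1385
MDT = 14
MTBM + MDT = 1399
Ao = 1385 / 1399
Ao = 0.99

0.99


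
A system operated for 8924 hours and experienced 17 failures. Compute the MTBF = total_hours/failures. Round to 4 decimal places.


total_hours = 8924
failures = 17
MTBF = 8924 / 17
MTBF = 524.9412

524.9412


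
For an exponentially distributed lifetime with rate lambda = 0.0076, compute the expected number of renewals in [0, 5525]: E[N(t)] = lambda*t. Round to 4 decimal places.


lambda = 0.0076
t = 5525
E[N(t)] = lambda * t
E[N(t)] = 0.0076 * 5525
E[N(t)] = 41.99

41.99


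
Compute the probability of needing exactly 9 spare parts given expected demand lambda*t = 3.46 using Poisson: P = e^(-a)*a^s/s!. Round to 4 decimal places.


a = 3.46, s = 9
e^(-a) = e^(-3.46) = 0.0314
a^s = 3.46^9 = 71069.7666
s! = 362880
P = 0.0314 * 71069.7666 / 362880
P = 0.0062

0.0062


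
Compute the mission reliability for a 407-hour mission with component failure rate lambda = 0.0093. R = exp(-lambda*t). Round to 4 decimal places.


lambda = 0.0093
mission_time = 407
lambda * t = 0.0093 * 407 = 3.7851
R = exp(-3.7851)
R = 0.0227

0.0227


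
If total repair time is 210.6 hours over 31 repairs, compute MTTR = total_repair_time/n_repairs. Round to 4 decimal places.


total_repair_time = 210.6
n_repairs = 31
MTTR = 210.6 / 31
MTTR = 6.7935

6.7935


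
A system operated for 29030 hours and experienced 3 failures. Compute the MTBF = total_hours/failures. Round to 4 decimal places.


total_hours = 29030
failures = 3
MTBF = 29030 / 3
MTBF = 9676.6667

9676.6667


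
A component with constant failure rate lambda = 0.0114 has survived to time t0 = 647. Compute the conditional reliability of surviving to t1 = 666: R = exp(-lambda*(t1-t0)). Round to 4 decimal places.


lambda = 0.0114
t0 = 647, t1 = 666
t1 - t0 = 19
lambda * (t1-t0) = 0.0114 * 19 = 0.2166
R = exp(-0.2166)
R = 0.8053

0.8053


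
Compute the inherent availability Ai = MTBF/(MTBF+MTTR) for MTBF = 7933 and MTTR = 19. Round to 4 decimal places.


MTBF = 7933
MTTR = 19
MTBF + MTTR = 7952
Ai = 7933 / 7952
Ai = 0.9976

0.9976


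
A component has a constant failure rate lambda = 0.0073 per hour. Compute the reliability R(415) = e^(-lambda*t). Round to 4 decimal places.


lambda = 0.0073
t = 415
lambda * t = 3.0295
R(t) = e^(-3.0295)
R(t) = 0.0483

0.0483


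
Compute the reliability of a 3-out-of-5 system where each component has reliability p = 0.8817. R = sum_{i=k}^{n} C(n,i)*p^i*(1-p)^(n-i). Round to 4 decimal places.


k = 3, n = 5, p = 0.8817
i=3: C(5,3)=10 * 0.8817^3 * 0.1183^2 = 0.0959
i=4: C(5,4)=5 * 0.8817^4 * 0.1183^1 = 0.3575
i=5: C(5,5)=1 * 0.8817^5 * 0.1183^0 = 0.5328
R = sum of terms = 0.9862

0.9862


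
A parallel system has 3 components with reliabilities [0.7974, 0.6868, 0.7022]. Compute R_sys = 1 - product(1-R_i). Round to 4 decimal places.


Components: [0.7974, 0.6868, 0.7022]
(1 - 0.7974) = 0.2026, running product = 0.2026
(1 - 0.6868) = 0.3132, running product = 0.0635
(1 - 0.7022) = 0.2978, running product = 0.0189
Product of (1-R_i) = 0.0189
R_sys = 1 - 0.0189 = 0.9811

0.9811


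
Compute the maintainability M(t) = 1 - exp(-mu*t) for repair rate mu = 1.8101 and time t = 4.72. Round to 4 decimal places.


mu = 1.8101, t = 4.72
mu * t = 1.8101 * 4.72 = 8.5437
exp(-8.5437) = 0.0002
M(t) = 1 - 0.0002
M(t) = 0.9998

0.9998


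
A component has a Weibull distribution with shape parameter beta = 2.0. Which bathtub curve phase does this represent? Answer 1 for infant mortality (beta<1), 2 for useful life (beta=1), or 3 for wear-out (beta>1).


beta = 2.0
Compare beta to 1:
beta < 1 => infant mortality (phase 1)
beta = 1 => useful life (phase 2)
beta > 1 => wear-out (phase 3)
Since beta = 2.0, this is wear-out (increasing failure rate)
Phase = 3

3


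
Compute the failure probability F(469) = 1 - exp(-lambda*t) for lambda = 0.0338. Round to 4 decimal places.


lambda = 0.0338, t = 469
lambda * t = 15.8522
exp(-15.8522) = 0.0
F(t) = 1 - 0.0
F(t) = 1.0

1.0


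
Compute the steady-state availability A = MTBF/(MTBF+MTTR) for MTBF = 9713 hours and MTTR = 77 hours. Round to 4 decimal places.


MTBF = 9713
MTTR = 77
MTBF + MTTR = 9790
A = 9713 / 9790
A = 0.9921

0.9921


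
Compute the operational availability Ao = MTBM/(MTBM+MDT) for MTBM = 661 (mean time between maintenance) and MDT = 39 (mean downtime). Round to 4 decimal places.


MTBM = 661
MDT = 39
MTBM + MDT = 700
Ao = 661 / 700
Ao = 0.9443

0.9443


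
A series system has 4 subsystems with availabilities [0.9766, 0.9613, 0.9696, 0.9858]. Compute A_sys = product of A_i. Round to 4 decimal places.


Subsystems: [0.9766, 0.9613, 0.9696, 0.9858]
After subsystem 1 (A=0.9766): product = 0.9766
After subsystem 2 (A=0.9613): product = 0.9388
After subsystem 3 (A=0.9696): product = 0.9103
After subsystem 4 (A=0.9858): product = 0.8973
A_sys = 0.8973

0.8973


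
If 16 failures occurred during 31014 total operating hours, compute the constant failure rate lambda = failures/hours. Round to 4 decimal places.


failures = 16
total_hours = 31014
lambda = 16 / 31014
lambda = 0.0005

0.0005


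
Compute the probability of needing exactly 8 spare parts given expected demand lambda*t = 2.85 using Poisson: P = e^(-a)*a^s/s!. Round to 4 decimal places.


a = 2.85, s = 8
e^(-a) = e^(-2.85) = 0.0578
a^s = 2.85^8 = 4352.7014
s! = 40320
P = 0.0578 * 4352.7014 / 40320
P = 0.0062

0.0062


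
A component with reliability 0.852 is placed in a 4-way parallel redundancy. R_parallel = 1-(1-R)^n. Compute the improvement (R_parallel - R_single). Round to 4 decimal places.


R_single = 0.852, n = 4
1 - R_single = 0.148
(1 - R_single)^n = 0.148^4 = 0.0005
R_parallel = 1 - 0.0005 = 0.9995
Improvement = 0.9995 - 0.852
Improvement = 0.1475

0.1475


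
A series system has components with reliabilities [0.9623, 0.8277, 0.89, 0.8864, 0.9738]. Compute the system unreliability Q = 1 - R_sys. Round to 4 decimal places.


Components: [0.9623, 0.8277, 0.89, 0.8864, 0.9738]
After component 1: product = 0.9623
After component 2: product = 0.7965
After component 3: product = 0.7089
After component 4: product = 0.6284
After component 5: product = 0.6119
R_sys = 0.6119
Q = 1 - 0.6119 = 0.3881

0.3881


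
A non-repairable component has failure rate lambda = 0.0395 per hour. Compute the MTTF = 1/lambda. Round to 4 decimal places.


lambda = 0.0395
MTTF = 1 / 0.0395
MTTF = 25.3165

25.3165


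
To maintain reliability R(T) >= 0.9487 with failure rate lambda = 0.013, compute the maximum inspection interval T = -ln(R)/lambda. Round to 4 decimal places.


R_target = 0.9487
lambda = 0.013
-ln(0.9487) = 0.0527
T = 0.0527 / 0.013
T = 4.051

4.051


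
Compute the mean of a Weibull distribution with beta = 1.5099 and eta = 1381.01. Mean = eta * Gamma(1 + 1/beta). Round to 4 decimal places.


beta = 1.5099, eta = 1381.01
1/beta = 0.6623
1 + 1/beta = 1.6623
Gamma(1.6623) = 0.902
Mean = 1381.01 * 0.902
Mean = 1245.7198

1245.7198


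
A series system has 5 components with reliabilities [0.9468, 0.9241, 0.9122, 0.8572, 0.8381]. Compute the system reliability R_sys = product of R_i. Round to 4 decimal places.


Components: [0.9468, 0.9241, 0.9122, 0.8572, 0.8381]
After component 1 (R=0.9468): product = 0.9468
After component 2 (R=0.9241): product = 0.8749
After component 3 (R=0.9122): product = 0.7981
After component 4 (R=0.8572): product = 0.6841
After component 5 (R=0.8381): product = 0.5734
R_sys = 0.5734

0.5734


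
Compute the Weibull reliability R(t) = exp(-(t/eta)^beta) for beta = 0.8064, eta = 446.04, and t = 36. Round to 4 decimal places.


beta = 0.8064, eta = 446.04, t = 36
t/eta = 36 / 446.04 = 0.0807
(t/eta)^beta = 0.0807^0.8064 = 0.1314
R(t) = exp(-0.1314)
R(t) = 0.8769

0.8769


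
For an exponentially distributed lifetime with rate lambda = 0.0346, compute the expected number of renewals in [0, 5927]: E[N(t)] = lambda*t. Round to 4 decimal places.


lambda = 0.0346
t = 5927
E[N(t)] = lambda * t
E[N(t)] = 0.0346 * 5927
E[N(t)] = 205.0742

205.0742


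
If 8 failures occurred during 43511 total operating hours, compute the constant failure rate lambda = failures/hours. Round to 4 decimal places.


failures = 8
total_hours = 43511
lambda = 8 / 43511
lambda = 0.0002

0.0002


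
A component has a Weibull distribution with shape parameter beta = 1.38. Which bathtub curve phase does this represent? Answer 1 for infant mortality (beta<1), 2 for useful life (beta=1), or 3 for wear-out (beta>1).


beta = 1.38
Compare beta to 1:
beta < 1 => infant mortality (phase 1)
beta = 1 => useful life (phase 2)
beta > 1 => wear-out (phase 3)
Since beta = 1.38, this is wear-out (increasing failure rate)
Phase = 3

3


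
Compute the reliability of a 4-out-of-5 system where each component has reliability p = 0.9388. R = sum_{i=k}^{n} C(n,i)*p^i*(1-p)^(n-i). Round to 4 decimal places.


k = 4, n = 5, p = 0.9388
i=4: C(5,4)=5 * 0.9388^4 * 0.0612^1 = 0.2377
i=5: C(5,5)=1 * 0.9388^5 * 0.0612^0 = 0.7292
R = sum of terms = 0.9669

0.9669


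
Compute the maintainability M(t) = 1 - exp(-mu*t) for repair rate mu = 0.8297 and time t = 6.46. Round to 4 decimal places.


mu = 0.8297, t = 6.46
mu * t = 0.8297 * 6.46 = 5.3599
exp(-5.3599) = 0.0047
M(t) = 1 - 0.0047
M(t) = 0.9953

0.9953


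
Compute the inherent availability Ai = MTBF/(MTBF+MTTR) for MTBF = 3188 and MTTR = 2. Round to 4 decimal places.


MTBF = 3188
MTTR = 2
MTBF + MTTR = 3190
Ai = 3188 / 3190
Ai = 0.9994

0.9994


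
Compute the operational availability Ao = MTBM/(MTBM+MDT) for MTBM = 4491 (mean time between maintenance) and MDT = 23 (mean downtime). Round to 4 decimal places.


MTBM = 4491
MDT = 23
MTBM + MDT = 4514
Ao = 4491 / 4514
Ao = 0.9949

0.9949


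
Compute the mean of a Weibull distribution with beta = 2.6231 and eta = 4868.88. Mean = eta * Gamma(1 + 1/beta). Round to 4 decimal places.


beta = 2.6231, eta = 4868.88
1/beta = 0.3812
1 + 1/beta = 1.3812
Gamma(1.3812) = 0.8884
Mean = 4868.88 * 0.8884
Mean = 4325.748

4325.748


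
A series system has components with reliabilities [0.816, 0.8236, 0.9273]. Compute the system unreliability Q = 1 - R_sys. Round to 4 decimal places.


Components: [0.816, 0.8236, 0.9273]
After component 1: product = 0.816
After component 2: product = 0.6721
After component 3: product = 0.6232
R_sys = 0.6232
Q = 1 - 0.6232 = 0.3768

0.3768


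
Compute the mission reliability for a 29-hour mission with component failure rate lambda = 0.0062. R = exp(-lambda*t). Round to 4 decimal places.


lambda = 0.0062
mission_time = 29
lambda * t = 0.0062 * 29 = 0.1798
R = exp(-0.1798)
R = 0.8354

0.8354


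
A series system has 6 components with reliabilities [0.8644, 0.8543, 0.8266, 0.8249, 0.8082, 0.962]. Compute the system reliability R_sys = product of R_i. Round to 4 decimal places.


Components: [0.8644, 0.8543, 0.8266, 0.8249, 0.8082, 0.962]
After component 1 (R=0.8644): product = 0.8644
After component 2 (R=0.8543): product = 0.7385
After component 3 (R=0.8266): product = 0.6104
After component 4 (R=0.8249): product = 0.5035
After component 5 (R=0.8082): product = 0.4069
After component 6 (R=0.962): product = 0.3915
R_sys = 0.3915

0.3915


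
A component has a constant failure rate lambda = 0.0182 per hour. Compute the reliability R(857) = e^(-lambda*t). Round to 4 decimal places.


lambda = 0.0182
t = 857
lambda * t = 15.5974
R(t) = e^(-15.5974)
R(t) = 0.0

0.0


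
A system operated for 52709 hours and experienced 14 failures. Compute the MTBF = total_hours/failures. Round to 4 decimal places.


total_hours = 52709
failures = 14
MTBF = 52709 / 14
MTBF = 3764.9286

3764.9286


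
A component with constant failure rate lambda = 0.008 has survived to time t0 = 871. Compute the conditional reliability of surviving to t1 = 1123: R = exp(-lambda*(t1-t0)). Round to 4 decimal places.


lambda = 0.008
t0 = 871, t1 = 1123
t1 - t0 = 252
lambda * (t1-t0) = 0.008 * 252 = 2.016
R = exp(-2.016)
R = 0.1332

0.1332


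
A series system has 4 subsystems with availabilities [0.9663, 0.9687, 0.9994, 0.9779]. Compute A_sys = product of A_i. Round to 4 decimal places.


Subsystems: [0.9663, 0.9687, 0.9994, 0.9779]
After subsystem 1 (A=0.9663): product = 0.9663
After subsystem 2 (A=0.9687): product = 0.9361
After subsystem 3 (A=0.9994): product = 0.9355
After subsystem 4 (A=0.9779): product = 0.9148
A_sys = 0.9148

0.9148
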